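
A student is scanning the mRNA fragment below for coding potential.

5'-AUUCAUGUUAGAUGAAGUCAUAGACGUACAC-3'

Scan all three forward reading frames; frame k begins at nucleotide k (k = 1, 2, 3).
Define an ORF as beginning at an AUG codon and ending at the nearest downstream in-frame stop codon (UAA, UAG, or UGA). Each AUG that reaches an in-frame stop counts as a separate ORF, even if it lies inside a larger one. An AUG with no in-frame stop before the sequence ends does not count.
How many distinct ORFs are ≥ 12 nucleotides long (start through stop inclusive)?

1

Frame 1: AUU CAU GUU AGA UGA AGU CAU AGA CGU ACA — no AUG→stop ORF.
Frame 2: UUC AUG UUA GAU GAA GUC AUA GAC GUA CAC — no AUG→stop ORF.
Frame 3: UCA UGU UAG AUG AAG UCA UAG ACG UAC — AUG at 12, stop UAG at 21 → 12 nt.
ORFs ≥ 12 nucleotides: frame 3 12–23 (12 nucleotides). Count = 1.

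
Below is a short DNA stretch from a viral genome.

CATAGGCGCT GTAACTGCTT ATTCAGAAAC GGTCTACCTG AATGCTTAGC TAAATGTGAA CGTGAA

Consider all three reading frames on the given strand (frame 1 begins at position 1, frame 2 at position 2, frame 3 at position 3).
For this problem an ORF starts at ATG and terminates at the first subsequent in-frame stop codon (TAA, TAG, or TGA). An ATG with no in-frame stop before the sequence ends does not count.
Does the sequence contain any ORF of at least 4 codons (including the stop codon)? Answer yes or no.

Frame 1: CAT AGG CGC TGT AAC TGC TTA TTC AGA AAC GGT CTA CCT GAA TGC TTA GCT AAA TGT GAA CGT GAA — no ATG→stop ORF.
Frame 2: ATA GGC GCT GTA ACT GCT TAT TCA GAA ACG GTC TAC CTG AAT GCT TAG CTA AAT GTG AAC GTG — no ATG→stop ORF.
Frame 3: TAG GCG CTG TAA CTG CTT ATT CAG AAA CGG TCT ACC TGA ATG CTT AGC TAA ATG TGA ACG TGA — ATG at 42, stop TAA at 51 → 12 nt; ATG at 54, stop TGA at 57 → 6 nt.
Frame 3 has an ORF of 4 codons (positions 42–53) ≥ 4, so yes.

yes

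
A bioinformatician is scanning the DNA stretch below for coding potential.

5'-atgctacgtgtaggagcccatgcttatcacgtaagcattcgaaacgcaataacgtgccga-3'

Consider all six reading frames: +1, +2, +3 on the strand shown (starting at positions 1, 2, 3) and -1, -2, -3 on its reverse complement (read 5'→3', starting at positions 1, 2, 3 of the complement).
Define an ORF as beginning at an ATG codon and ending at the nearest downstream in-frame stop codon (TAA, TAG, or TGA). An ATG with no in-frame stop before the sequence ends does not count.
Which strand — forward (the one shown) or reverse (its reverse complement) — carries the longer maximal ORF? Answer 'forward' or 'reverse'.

reverse

Reverse complement (5'→3'): TCGGCACGTTATTGCGTTTCGAATGCTTACGTGATAAGCATGGGCTCCTACACGTAGCAT
Frame +1: ATG CTA CGT GTA GGA GCC CAT GCT TAT CAC GTA AGC ATT CGA AAC GCA ATA ACG TGC CGA — no ATG→stop ORF.
Frame +2: TGC TAC GTG TAG GAG CCC ATG CTT ATC ACG TAA GCA TTC GAA ACG CAA TAA CGT GCC — ATG at 20, stop TAA at 32 → 15 nt.
Frame +3: GCT ACG TGT AGG AGC CCA TGC TTA TCA CGT AAG CAT TCG AAA CGC AAT AAC GTG CCG — no ATG→stop ORF.
Frame -1: TCG GCA CGT TAT TGC GTT TCG AAT GCT TAC GTG ATA AGC ATG GGC TCC TAC ACG TAG CAT — ATG at 40, stop TAG at 55 → 18 nt.
Frame -2: CGG CAC GTT ATT GCG TTT CGA ATG CTT ACG TGA TAA GCA TGG GCT CCT ACA CGT AGC — ATG at 23, stop TGA at 32 → 12 nt.
Frame -3: GGC ACG TTA TTG CGT TTC GAA TGC TTA CGT GAT AAG CAT GGG CTC CTA CAC GTA GCA — no ATG→stop ORF.
Forward-strand max 15 nt; reverse-strand max 18 nt. The reverse strand has the longer ORF.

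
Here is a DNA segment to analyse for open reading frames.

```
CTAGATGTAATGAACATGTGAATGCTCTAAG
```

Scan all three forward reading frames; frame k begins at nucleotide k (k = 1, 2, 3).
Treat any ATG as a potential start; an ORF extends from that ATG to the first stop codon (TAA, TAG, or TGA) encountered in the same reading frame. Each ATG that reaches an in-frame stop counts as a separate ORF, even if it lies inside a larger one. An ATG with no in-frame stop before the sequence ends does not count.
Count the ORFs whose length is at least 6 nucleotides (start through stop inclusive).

4

Frame 1: CTA GAT GTA ATG AAC ATG TGA ATG CTC TAA — ATG at 10, stop TGA at 19 → 12 nt; ATG at 16, stop TGA at 19 → 6 nt; ATG at 22, stop TAA at 28 → 9 nt.
Frame 2: TAG ATG TAA TGA ACA TGT GAA TGC TCT AAG — ATG at 5, stop TAA at 8 → 6 nt.
Frame 3: AGA TGT AAT GAA CAT GTG AAT GCT CTA — no ATG→stop ORF.
ORFs ≥ 6 nucleotides: frame 1 10–21 (12 nucleotides), frame 1 16–21 (6 nucleotides), frame 1 22–30 (9 nucleotides), frame 2 5–10 (6 nucleotides). Count = 4.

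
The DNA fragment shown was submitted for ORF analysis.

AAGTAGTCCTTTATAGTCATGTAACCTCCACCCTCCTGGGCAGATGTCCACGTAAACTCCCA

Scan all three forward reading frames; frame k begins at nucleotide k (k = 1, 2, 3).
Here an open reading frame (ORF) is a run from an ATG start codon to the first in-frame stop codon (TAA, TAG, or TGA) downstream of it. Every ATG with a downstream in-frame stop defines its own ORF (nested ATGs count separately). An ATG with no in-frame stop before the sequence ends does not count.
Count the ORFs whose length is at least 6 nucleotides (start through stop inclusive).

Frame 1: AAG TAG TCC TTT ATA GTC ATG TAA CCT CCA CCC TCC TGG GCA GAT GTC CAC GTA AAC TCC — ATG at 19, stop TAA at 22 → 6 nt.
Frame 2: AGT AGT CCT TTA TAG TCA TGT AAC CTC CAC CCT CCT GGG CAG ATG TCC ACG TAA ACT CCC — ATG at 44, stop TAA at 53 → 12 nt.
Frame 3: GTA GTC CTT TAT AGT CAT GTA ACC TCC ACC CTC CTG GGC AGA TGT CCA CGT AAA CTC CCA — no ATG→stop ORF.
ORFs ≥ 6 nucleotides: frame 1 19–24 (6 nucleotides), frame 2 44–55 (12 nucleotides). Count = 2.

2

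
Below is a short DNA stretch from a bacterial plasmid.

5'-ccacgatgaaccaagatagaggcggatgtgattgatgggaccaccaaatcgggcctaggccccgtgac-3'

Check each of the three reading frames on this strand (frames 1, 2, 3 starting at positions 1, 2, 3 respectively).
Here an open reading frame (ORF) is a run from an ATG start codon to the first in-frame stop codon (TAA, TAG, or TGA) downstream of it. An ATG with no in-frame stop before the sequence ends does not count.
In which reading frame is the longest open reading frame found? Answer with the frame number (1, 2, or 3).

Frame 1: CCA CGA TGA ACC AAG ATA GAG GCG GAT GTG ATT GAT GGG ACC ACC AAA TCG GGC CTA GGC CCC GTG — no ATG→stop ORF.
Frame 2: CAC GAT GAA CCA AGA TAG AGG CGG ATG TGA TTG ATG GGA CCA CCA AAT CGG GCC TAG GCC CCG TGA — ATG at 26, stop TGA at 29 → 6 nt; ATG at 35, stop TAG at 56 → 24 nt.
Frame 3: ACG ATG AAC CAA GAT AGA GGC GGA TGT GAT TGA TGG GAC CAC CAA ATC GGG CCT AGG CCC CGT GAC — ATG at 6, stop TGA at 33 → 30 nt.
Longest ORF is 30 nt in frame 3 (positions 6–35).

3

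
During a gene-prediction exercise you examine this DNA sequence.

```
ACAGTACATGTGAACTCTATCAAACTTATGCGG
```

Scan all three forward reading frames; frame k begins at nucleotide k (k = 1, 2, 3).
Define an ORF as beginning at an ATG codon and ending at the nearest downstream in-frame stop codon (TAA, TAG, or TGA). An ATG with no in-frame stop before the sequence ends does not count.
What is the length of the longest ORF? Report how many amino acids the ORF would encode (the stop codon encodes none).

Frame 1: ACA GTA CAT GTG AAC TCT ATC AAA CTT ATG CGG — no ATG→stop ORF.
Frame 2: CAG TAC ATG TGA ACT CTA TCA AAC TTA TGC — ATG at 8, stop TGA at 11 → 6 nt.
Frame 3: AGT ACA TGT GAA CTC TAT CAA ACT TAT GCG — no ATG→stop ORF.
Longest: frame 2, positions 8–13, 6 nt = 2 codons = 1 aa. → 1 amino acids.

1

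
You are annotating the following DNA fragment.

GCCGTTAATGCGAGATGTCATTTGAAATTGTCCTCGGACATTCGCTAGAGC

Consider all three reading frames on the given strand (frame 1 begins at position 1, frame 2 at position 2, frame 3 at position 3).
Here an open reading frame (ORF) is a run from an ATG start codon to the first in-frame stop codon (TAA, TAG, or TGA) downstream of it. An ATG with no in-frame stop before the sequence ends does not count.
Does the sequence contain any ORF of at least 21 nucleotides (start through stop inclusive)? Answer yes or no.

no

Frame 1: GCC GTT AAT GCG AGA TGT CAT TTG AAA TTG TCC TCG GAC ATT CGC TAG AGC — no ATG→stop ORF.
Frame 2: CCG TTA ATG CGA GAT GTC ATT TGA AAT TGT CCT CGG ACA TTC GCT AGA — ATG at 8, stop TGA at 23 → 18 nt.
Frame 3: CGT TAA TGC GAG ATG TCA TTT GAA ATT GTC CTC GGA CAT TCG CTA GAG — no ATG→stop ORF.
Largest ORF found is 18 nucleotides < 21, so no.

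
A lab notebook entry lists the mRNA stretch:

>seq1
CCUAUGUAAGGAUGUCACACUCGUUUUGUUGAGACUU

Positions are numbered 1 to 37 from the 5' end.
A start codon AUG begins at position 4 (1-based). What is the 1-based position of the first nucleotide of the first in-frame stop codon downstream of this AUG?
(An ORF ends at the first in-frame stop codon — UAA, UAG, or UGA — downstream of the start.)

7

Codons from position 4: AUG (4–6), UAA (7–9).
UAA is a stop codon; it begins at position 7.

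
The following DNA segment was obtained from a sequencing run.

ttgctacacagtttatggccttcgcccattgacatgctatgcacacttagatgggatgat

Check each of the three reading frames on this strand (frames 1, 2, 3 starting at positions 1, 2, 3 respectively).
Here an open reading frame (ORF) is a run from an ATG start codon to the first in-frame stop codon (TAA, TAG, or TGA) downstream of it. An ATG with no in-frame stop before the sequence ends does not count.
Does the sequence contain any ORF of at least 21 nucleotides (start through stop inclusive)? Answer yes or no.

Frame 1: TTG CTA CAC AGT TTA TGG CCT TCG CCC ATT GAC ATG CTA TGC ACA CTT AGA TGG GAT GAT — no ATG→stop ORF.
Frame 2: TGC TAC ACA GTT TAT GGC CTT CGC CCA TTG ACA TGC TAT GCA CAC TTA GAT GGG ATG — no ATG→stop ORF.
Frame 3: GCT ACA CAG TTT ATG GCC TTC GCC CAT TGA CAT GCT ATG CAC ACT TAG ATG GGA TGA — ATG at 15, stop TGA at 30 → 18 nt; ATG at 39, stop TAG at 48 → 12 nt; ATG at 51, stop TGA at 57 → 9 nt.
Largest ORF found is 18 nucleotides < 21, so no.

no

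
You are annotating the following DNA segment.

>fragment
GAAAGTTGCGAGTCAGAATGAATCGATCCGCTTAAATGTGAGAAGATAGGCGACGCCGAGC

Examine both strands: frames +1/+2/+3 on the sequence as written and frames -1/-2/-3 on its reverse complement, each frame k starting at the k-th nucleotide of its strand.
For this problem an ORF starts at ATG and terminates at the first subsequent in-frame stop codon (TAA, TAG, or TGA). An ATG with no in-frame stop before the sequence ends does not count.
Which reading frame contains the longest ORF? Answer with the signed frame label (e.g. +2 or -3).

Reverse complement (5'→3'): GCTCGGCGTCGCCTATCTTCTCACATTTAAGCGGATCGATTCATTCTGACTCGCAACTTTC
Frame +1: GAA AGT TGC GAG TCA GAA TGA ATC GAT CCG CTT AAA TGT GAG AAG ATA GGC GAC GCC GAG — no ATG→stop ORF.
Frame +2: AAA GTT GCG AGT CAG AAT GAA TCG ATC CGC TTA AAT GTG AGA AGA TAG GCG ACG CCG AGC — no ATG→stop ORF.
Frame +3: AAG TTG CGA GTC AGA ATG AAT CGA TCC GCT TAA ATG TGA GAA GAT AGG CGA CGC CGA — ATG at 18, stop TAA at 33 → 18 nt; ATG at 36, stop TGA at 39 → 6 nt.
Frame -1: GCT CGG CGT CGC CTA TCT TCT CAC ATT TAA GCG GAT CGA TTC ATT CTG ACT CGC AAC TTT — no ATG→stop ORF.
Frame -2: CTC GGC GTC GCC TAT CTT CTC ACA TTT AAG CGG ATC GAT TCA TTC TGA CTC GCA ACT TTC — no ATG→stop ORF.
Frame -3: TCG GCG TCG CCT ATC TTC TCA CAT TTA AGC GGA TCG ATT CAT TCT GAC TCG CAA CTT — no ATG→stop ORF.
Longest ORF is 18 nt in frame +3 (positions 18–35).

+3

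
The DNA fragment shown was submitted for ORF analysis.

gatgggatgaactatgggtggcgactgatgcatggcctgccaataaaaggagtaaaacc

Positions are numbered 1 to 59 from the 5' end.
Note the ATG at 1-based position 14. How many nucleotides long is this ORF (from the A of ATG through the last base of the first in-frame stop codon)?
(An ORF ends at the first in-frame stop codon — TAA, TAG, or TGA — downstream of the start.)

15

Codons from position 14: ATG (14–16), GGT (17–19), GGC (20–22), GAC (23–25), TGA (26–28).
TGA is the first in-frame stop; ORF spans 14–28, 15 nucleotides.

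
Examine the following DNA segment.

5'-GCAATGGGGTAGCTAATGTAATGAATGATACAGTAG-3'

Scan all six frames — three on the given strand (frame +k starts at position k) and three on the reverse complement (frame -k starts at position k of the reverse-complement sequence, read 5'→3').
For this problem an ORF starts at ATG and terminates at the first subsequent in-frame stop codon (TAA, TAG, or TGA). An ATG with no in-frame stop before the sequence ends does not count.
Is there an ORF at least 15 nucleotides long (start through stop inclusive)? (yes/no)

no

Reverse complement (5'→3'): CTACTGTATCATTCATTACATTAGCTACCCCATTGC
Frame +1: GCA ATG GGG TAG CTA ATG TAA TGA ATG ATA CAG TAG — ATG at 4, stop TAG at 10 → 9 nt; ATG at 16, stop TAA at 19 → 6 nt; ATG at 25, stop TAG at 34 → 12 nt.
Frame +2: CAA TGG GGT AGC TAA TGT AAT GAA TGA TAC AGT — no ATG→stop ORF.
Frame +3: AAT GGG GTA GCT AAT GTA ATG AAT GAT ACA GTA — no ATG→stop ORF.
Frame -1: CTA CTG TAT CAT TCA TTA CAT TAG CTA CCC CAT TGC — no ATG→stop ORF.
Frame -2: TAC TGT ATC ATT CAT TAC ATT AGC TAC CCC ATT — no ATG→stop ORF.
Frame -3: ACT GTA TCA TTC ATT ACA TTA GCT ACC CCA TTG — no ATG→stop ORF.
Largest ORF found is 12 nucleotides < 15, so no.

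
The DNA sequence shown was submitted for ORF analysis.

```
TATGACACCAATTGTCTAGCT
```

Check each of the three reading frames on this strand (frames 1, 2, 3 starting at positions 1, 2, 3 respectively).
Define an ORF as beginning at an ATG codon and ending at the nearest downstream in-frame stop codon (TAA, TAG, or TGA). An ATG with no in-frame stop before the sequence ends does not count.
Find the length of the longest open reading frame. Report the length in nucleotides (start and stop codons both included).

Frame 1: TAT GAC ACC AAT TGT CTA GCT — no ATG→stop ORF.
Frame 2: ATG ACA CCA ATT GTC TAG — ATG at 2, stop TAG at 17 → 18 nt.
Frame 3: TGA CAC CAA TTG TCT AGC — no ATG→stop ORF.
Longest: frame 2, positions 2–19, 18 nt = 6 codons = 5 aa. → 18 nucleotides.

18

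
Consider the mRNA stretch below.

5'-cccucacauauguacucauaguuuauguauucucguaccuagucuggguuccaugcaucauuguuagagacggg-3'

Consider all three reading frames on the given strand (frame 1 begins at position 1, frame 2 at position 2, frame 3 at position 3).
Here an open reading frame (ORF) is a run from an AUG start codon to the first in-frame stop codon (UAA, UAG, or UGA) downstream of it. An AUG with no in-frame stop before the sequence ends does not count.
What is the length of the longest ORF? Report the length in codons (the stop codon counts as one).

Frame 1: CCC UCA CAU AUG UAC UCA UAG UUU AUG UAU UCU CGU ACC UAG UCU GGG UUC CAU GCA UCA UUG UUA GAG ACG — AUG at 10, stop UAG at 19 → 12 nt; AUG at 25, stop UAG at 40 → 18 nt.
Frame 2: CCU CAC AUA UGU ACU CAU AGU UUA UGU AUU CUC GUA CCU AGU CUG GGU UCC AUG CAU CAU UGU UAG AGA CGG — AUG at 53, stop UAG at 65 → 15 nt.
Frame 3: CUC ACA UAU GUA CUC AUA GUU UAU GUA UUC UCG UAC CUA GUC UGG GUU CCA UGC AUC AUU GUU AGA GAC GGG — no AUG→stop ORF.
Longest: frame 1, positions 25–42, 18 nt = 6 codons = 5 aa. → 6 codons.

6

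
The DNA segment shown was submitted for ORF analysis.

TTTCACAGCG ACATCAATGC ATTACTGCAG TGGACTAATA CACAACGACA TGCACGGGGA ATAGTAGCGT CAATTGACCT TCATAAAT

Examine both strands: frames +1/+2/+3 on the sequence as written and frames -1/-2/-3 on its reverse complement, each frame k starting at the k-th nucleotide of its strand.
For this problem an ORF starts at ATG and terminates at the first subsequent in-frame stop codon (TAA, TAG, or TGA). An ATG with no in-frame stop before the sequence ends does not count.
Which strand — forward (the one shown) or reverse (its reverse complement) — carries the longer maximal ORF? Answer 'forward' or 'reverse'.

Reverse complement (5'→3'): ATTTATGAAGGTCAATTGACGCTACTATTCCCCGTGCATGTCGTTGTGTATTAGTCCACTGCAGTAATGCATTGATGTCGCTGTGAAA
Frame +1: TTT CAC AGC GAC ATC AAT GCA TTA CTG CAG TGG ACT AAT ACA CAA CGA CAT GCA CGG GGA ATA GTA GCG TCA ATT GAC CTT CAT AAA — no ATG→stop ORF.
Frame +2: TTC ACA GCG ACA TCA ATG CAT TAC TGC AGT GGA CTA ATA CAC AAC GAC ATG CAC GGG GAA TAG TAG CGT CAA TTG ACC TTC ATA AAT — ATG at 17, stop TAG at 62 → 48 nt; ATG at 50, stop TAG at 62 → 15 nt.
Frame +3: TCA CAG CGA CAT CAA TGC ATT ACT GCA GTG GAC TAA TAC ACA ACG ACA TGC ACG GGG AAT AGT AGC GTC AAT TGA CCT TCA TAA — no ATG→stop ORF.
Frame -1: ATT TAT GAA GGT CAA TTG ACG CTA CTA TTC CCC GTG CAT GTC GTT GTG TAT TAG TCC ACT GCA GTA ATG CAT TGA TGT CGC TGT GAA — ATG at 67, stop TGA at 73 → 9 nt.
Frame -2: TTT ATG AAG GTC AAT TGA CGC TAC TAT TCC CCG TGC ATG TCG TTG TGT ATT AGT CCA CTG CAG TAA TGC ATT GAT GTC GCT GTG AAA — ATG at 5, stop TGA at 17 → 15 nt; ATG at 38, stop TAA at 65 → 30 nt.
Frame -3: TTA TGA AGG TCA ATT GAC GCT ACT ATT CCC CGT GCA TGT CGT TGT GTA TTA GTC CAC TGC AGT AAT GCA TTG ATG TCG CTG TGA — ATG at 75, stop TGA at 84 → 12 nt.
Forward-strand max 48 nt; reverse-strand max 30 nt. The forward strand has the longer ORF.

forward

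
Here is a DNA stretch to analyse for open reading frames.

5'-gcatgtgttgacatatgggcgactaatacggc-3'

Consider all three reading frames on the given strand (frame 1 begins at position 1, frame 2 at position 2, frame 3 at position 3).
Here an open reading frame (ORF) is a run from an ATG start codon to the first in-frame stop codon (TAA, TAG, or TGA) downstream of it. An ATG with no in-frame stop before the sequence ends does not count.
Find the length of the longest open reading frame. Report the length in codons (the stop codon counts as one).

4

Frame 1: GCA TGT GTT GAC ATA TGG GCG ACT AAT ACG — no ATG→stop ORF.
Frame 2: CAT GTG TTG ACA TAT GGG CGA CTA ATA CGG — no ATG→stop ORF.
Frame 3: ATG TGT TGA CAT ATG GGC GAC TAA TAC GGC — ATG at 3, stop TGA at 9 → 9 nt; ATG at 15, stop TAA at 24 → 12 nt.
Longest: frame 3, positions 15–26, 12 nt = 4 codons = 3 aa. → 4 codons.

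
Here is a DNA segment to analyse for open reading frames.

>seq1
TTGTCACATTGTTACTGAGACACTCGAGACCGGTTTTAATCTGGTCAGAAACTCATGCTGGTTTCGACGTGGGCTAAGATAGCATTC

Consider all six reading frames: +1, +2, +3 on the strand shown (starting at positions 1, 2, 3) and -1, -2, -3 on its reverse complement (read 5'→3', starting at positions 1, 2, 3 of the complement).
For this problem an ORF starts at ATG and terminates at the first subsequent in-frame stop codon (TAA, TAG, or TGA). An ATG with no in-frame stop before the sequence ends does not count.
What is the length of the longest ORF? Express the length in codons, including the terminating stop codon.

Reverse complement (5'→3'): GAATGCTATCTTAGCCCACGTCGAAACCAGCATGAGTTTCTGACCAGATTAAAACCGGTCTCGAGTGTCTCAGTAACAATGTGACAA
Frame +1: TTG TCA CAT TGT TAC TGA GAC ACT CGA GAC CGG TTT TAA TCT GGT CAG AAA CTC ATG CTG GTT TCG ACG TGG GCT AAG ATA GCA TTC — no ATG→stop ORF.
Frame +2: TGT CAC ATT GTT ACT GAG ACA CTC GAG ACC GGT TTT AAT CTG GTC AGA AAC TCA TGC TGG TTT CGA CGT GGG CTA AGA TAG CAT — no ATG→stop ORF.
Frame +3: GTC ACA TTG TTA CTG AGA CAC TCG AGA CCG GTT TTA ATC TGG TCA GAA ACT CAT GCT GGT TTC GAC GTG GGC TAA GAT AGC ATT — no ATG→stop ORF.
Frame -1: GAA TGC TAT CTT AGC CCA CGT CGA AAC CAG CAT GAG TTT CTG ACC AGA TTA AAA CCG GTC TCG AGT GTC TCA GTA ACA ATG TGA CAA — ATG at 79, stop TGA at 82 → 6 nt.
Frame -2: AAT GCT ATC TTA GCC CAC GTC GAA ACC AGC ATG AGT TTC TGA CCA GAT TAA AAC CGG TCT CGA GTG TCT CAG TAA CAA TGT GAC — ATG at 32, stop TGA at 41 → 12 nt.
Frame -3: ATG CTA TCT TAG CCC ACG TCG AAA CCA GCA TGA GTT TCT GAC CAG ATT AAA ACC GGT CTC GAG TGT CTC AGT AAC AAT GTG ACA — ATG at 3, stop TAG at 12 → 12 nt.
Longest: frame -2, positions 32–43, 12 nt = 4 codons = 3 aa. → 4 codons.

4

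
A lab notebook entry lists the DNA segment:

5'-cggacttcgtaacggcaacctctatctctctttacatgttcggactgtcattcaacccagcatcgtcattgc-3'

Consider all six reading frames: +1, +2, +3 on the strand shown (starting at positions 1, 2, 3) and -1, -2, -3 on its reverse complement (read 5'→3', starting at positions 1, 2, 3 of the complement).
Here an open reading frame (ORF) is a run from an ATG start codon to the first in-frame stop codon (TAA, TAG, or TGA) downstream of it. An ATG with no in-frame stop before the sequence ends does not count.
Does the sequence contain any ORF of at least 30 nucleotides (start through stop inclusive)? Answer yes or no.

yes

Reverse complement (5'→3'): GCAATGACGATGCTGGGTTGAATGACAGTCCGAACATGTAAAGAGAGATAGAGGTTGCCGTTACGAAGTCCG
Frame +1: CGG ACT TCG TAA CGG CAA CCT CTA TCT CTC TTT ACA TGT TCG GAC TGT CAT TCA ACC CAG CAT CGT CAT TGC — no ATG→stop ORF.
Frame +2: GGA CTT CGT AAC GGC AAC CTC TAT CTC TCT TTA CAT GTT CGG ACT GTC ATT CAA CCC AGC ATC GTC ATT — no ATG→stop ORF.
Frame +3: GAC TTC GTA ACG GCA ACC TCT ATC TCT CTT TAC ATG TTC GGA CTG TCA TTC AAC CCA GCA TCG TCA TTG — no ATG→stop ORF.
Frame -1: GCA ATG ACG ATG CTG GGT TGA ATG ACA GTC CGA ACA TGT AAA GAG AGA TAG AGG TTG CCG TTA CGA AGT CCG — ATG at 4, stop TGA at 19 → 18 nt; ATG at 10, stop TGA at 19 → 12 nt; ATG at 22, stop TAG at 49 → 30 nt.
Frame -2: CAA TGA CGA TGC TGG GTT GAA TGA CAG TCC GAA CAT GTA AAG AGA GAT AGA GGT TGC CGT TAC GAA GTC — no ATG→stop ORF.
Frame -3: AAT GAC GAT GCT GGG TTG AAT GAC AGT CCG AAC ATG TAA AGA GAG ATA GAG GTT GCC GTT ACG AAG TCC — ATG at 36, stop TAA at 39 → 6 nt.
Frame -1 has an ORF of 30 nucleotides (positions 22–51) ≥ 30, so yes.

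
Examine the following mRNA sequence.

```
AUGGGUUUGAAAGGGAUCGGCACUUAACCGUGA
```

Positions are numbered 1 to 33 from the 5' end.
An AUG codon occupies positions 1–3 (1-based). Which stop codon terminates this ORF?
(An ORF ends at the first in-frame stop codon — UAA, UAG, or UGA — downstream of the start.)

UAA

Codons from position 1: AUG (1–3), GGU (4–6), UUG (7–9), AAA (10–12), GGG (13–15), AUC (16–18), GGC (19–21), ACU (22–24), UAA (25–27).
The first in-frame stop codon is UAA.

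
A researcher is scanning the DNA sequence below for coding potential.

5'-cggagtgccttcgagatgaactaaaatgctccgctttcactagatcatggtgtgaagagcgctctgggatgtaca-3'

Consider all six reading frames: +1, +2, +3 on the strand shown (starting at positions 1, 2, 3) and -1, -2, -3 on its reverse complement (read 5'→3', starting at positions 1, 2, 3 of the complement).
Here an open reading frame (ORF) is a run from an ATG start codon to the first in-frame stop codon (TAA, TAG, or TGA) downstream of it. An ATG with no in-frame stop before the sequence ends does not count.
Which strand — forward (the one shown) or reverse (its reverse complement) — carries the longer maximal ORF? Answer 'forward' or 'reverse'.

Reverse complement (5'→3'): TGTACATCCCAGAGCGCTCTTCACACCATGATCTAGTGAAAGCGGAGCATTTTAGTTCATCTCGAAGGCACTCCG
Frame +1: CGG AGT GCC TTC GAG ATG AAC TAA AAT GCT CCG CTT TCA CTA GAT CAT GGT GTG AAG AGC GCT CTG GGA TGT ACA — ATG at 16, stop TAA at 22 → 9 nt.
Frame +2: GGA GTG CCT TCG AGA TGA ACT AAA ATG CTC CGC TTT CAC TAG ATC ATG GTG TGA AGA GCG CTC TGG GAT GTA — ATG at 26, stop TAG at 41 → 18 nt; ATG at 47, stop TGA at 53 → 9 nt.
Frame +3: GAG TGC CTT CGA GAT GAA CTA AAA TGC TCC GCT TTC ACT AGA TCA TGG TGT GAA GAG CGC TCT GGG ATG TAC — no ATG→stop ORF.
Frame -1: TGT ACA TCC CAG AGC GCT CTT CAC ACC ATG ATC TAG TGA AAG CGG AGC ATT TTA GTT CAT CTC GAA GGC ACT CCG — ATG at 28, stop TAG at 34 → 9 nt.
Frame -2: GTA CAT CCC AGA GCG CTC TTC ACA CCA TGA TCT AGT GAA AGC GGA GCA TTT TAG TTC ATC TCG AAG GCA CTC — no ATG→stop ORF.
Frame -3: TAC ATC CCA GAG CGC TCT TCA CAC CAT GAT CTA GTG AAA GCG GAG CAT TTT AGT TCA TCT CGA AGG CAC TCC — no ATG→stop ORF.
Forward-strand max 18 nt; reverse-strand max 9 nt. The forward strand has the longer ORF.

forward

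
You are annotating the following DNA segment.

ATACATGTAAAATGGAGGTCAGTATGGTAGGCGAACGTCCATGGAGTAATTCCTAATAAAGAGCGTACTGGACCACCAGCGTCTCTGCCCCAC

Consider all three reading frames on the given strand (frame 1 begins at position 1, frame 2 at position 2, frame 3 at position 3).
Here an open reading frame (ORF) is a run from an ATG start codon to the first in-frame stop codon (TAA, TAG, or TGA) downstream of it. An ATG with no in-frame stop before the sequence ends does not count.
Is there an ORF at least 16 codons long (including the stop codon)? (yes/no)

Frame 1: ATA CAT GTA AAA TGG AGG TCA GTA TGG TAG GCG AAC GTC CAT GGA GTA ATT CCT AAT AAA GAG CGT ACT GGA CCA CCA GCG TCT CTG CCC CAC — no ATG→stop ORF.
Frame 2: TAC ATG TAA AAT GGA GGT CAG TAT GGT AGG CGA ACG TCC ATG GAG TAA TTC CTA ATA AAG AGC GTA CTG GAC CAC CAG CGT CTC TGC CCC — ATG at 5, stop TAA at 8 → 6 nt; ATG at 41, stop TAA at 47 → 9 nt.
Frame 3: ACA TGT AAA ATG GAG GTC AGT ATG GTA GGC GAA CGT CCA TGG AGT AAT TCC TAA TAA AGA GCG TAC TGG ACC ACC AGC GTC TCT GCC CCA — ATG at 12, stop TAA at 54 → 45 nt; ATG at 24, stop TAA at 54 → 33 nt.
Largest ORF found is 15 codons < 16, so no.

no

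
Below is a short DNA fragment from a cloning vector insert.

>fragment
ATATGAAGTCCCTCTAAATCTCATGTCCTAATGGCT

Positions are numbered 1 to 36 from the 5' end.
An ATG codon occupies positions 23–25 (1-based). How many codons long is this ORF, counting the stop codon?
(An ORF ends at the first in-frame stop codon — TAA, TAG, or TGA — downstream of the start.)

Codons from position 23: ATG (23–25), TCC (26–28), TAA (29–31).
TAA is the first in-frame stop; that's 3 codons including the stop.

3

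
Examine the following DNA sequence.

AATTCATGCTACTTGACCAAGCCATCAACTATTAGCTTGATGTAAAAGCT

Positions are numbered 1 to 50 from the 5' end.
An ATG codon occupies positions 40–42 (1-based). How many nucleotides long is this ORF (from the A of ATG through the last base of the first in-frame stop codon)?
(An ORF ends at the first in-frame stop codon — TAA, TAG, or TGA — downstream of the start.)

Codons from position 40: ATG (40–42), TAA (43–45).
TAA is the first in-frame stop; ORF spans 40–45, 6 nucleotides.

6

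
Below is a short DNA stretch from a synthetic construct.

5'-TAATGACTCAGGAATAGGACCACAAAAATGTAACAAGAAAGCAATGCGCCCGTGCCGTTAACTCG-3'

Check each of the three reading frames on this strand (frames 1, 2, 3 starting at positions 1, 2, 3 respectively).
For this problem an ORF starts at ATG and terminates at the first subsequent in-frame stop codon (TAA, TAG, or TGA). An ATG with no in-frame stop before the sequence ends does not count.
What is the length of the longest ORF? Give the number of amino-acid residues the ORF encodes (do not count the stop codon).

5

Frame 1: TAA TGA CTC AGG AAT AGG ACC ACA AAA ATG TAA CAA GAA AGC AAT GCG CCC GTG CCG TTA ACT — ATG at 28, stop TAA at 31 → 6 nt.
Frame 2: AAT GAC TCA GGA ATA GGA CCA CAA AAA TGT AAC AAG AAA GCA ATG CGC CCG TGC CGT TAA CTC — ATG at 44, stop TAA at 59 → 18 nt.
Frame 3: ATG ACT CAG GAA TAG GAC CAC AAA AAT GTA ACA AGA AAG CAA TGC GCC CGT GCC GTT AAC TCG — ATG at 3, stop TAG at 15 → 15 nt.
Longest: frame 2, positions 44–61, 18 nt = 6 codons = 5 aa. → 5 amino acids.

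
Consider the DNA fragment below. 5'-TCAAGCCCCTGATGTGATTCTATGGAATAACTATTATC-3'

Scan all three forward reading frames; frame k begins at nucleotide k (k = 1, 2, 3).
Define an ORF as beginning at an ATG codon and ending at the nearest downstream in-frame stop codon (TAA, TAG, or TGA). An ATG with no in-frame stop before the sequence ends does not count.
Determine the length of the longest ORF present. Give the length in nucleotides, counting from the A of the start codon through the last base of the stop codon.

Frame 1: TCA AGC CCC TGA TGT GAT TCT ATG GAA TAA CTA TTA — ATG at 22, stop TAA at 28 → 9 nt.
Frame 2: CAA GCC CCT GAT GTG ATT CTA TGG AAT AAC TAT TAT — no ATG→stop ORF.
Frame 3: AAG CCC CTG ATG TGA TTC TAT GGA ATA ACT ATT ATC — ATG at 12, stop TGA at 15 → 6 nt.
Longest: frame 1, positions 22–30, 9 nt = 3 codons = 2 aa. → 9 nucleotides.

9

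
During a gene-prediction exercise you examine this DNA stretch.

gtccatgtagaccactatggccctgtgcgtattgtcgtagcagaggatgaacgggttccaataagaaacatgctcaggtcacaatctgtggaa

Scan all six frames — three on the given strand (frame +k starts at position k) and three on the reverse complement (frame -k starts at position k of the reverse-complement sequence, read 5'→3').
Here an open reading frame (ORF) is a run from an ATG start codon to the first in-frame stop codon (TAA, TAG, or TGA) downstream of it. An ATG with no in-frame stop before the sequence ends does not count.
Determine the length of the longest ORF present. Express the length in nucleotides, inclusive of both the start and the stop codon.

57

Reverse complement (5'→3'): TTCCACAGATTGTGACCTGAGCATGTTTCTTATTGGAACCCGTTCATCCTCTGCTACGACAATACGCACAGGGCCATAGTGGTCTACATGGAC
Frame +1: GTC CAT GTA GAC CAC TAT GGC CCT GTG CGT ATT GTC GTA GCA GAG GAT GAA CGG GTT CCA ATA AGA AAC ATG CTC AGG TCA CAA TCT GTG GAA — no ATG→stop ORF.
Frame +2: TCC ATG TAG ACC ACT ATG GCC CTG TGC GTA TTG TCG TAG CAG AGG ATG AAC GGG TTC CAA TAA GAA ACA TGC TCA GGT CAC AAT CTG TGG — ATG at 5, stop TAG at 8 → 6 nt; ATG at 17, stop TAG at 38 → 24 nt; ATG at 47, stop TAA at 62 → 18 nt.
Frame +3: CCA TGT AGA CCA CTA TGG CCC TGT GCG TAT TGT CGT AGC AGA GGA TGA ACG GGT TCC AAT AAG AAA CAT GCT CAG GTC ACA ATC TGT GGA — no ATG→stop ORF.
Frame -1: TTC CAC AGA TTG TGA CCT GAG CAT GTT TCT TAT TGG AAC CCG TTC ATC CTC TGC TAC GAC AAT ACG CAC AGG GCC ATA GTG GTC TAC ATG GAC — no ATG→stop ORF.
Frame -2: TCC ACA GAT TGT GAC CTG AGC ATG TTT CTT ATT GGA ACC CGT TCA TCC TCT GCT ACG ACA ATA CGC ACA GGG CCA TAG TGG TCT ACA TGG — ATG at 23, stop TAG at 77 → 57 nt.
Frame -3: CCA CAG ATT GTG ACC TGA GCA TGT TTC TTA TTG GAA CCC GTT CAT CCT CTG CTA CGA CAA TAC GCA CAG GGC CAT AGT GGT CTA CAT GGA — no ATG→stop ORF.
Longest: frame -2, positions 23–79, 57 nt = 19 codons = 18 aa. → 57 nucleotides.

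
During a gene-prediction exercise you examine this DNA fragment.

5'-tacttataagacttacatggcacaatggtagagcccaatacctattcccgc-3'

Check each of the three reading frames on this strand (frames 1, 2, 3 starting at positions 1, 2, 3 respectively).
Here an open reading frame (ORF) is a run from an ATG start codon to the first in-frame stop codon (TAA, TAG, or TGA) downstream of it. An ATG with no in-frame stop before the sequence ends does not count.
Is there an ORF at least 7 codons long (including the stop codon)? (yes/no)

no

Frame 1: TAC TTA TAA GAC TTA CAT GGC ACA ATG GTA GAG CCC AAT ACC TAT TCC CGC — no ATG→stop ORF.
Frame 2: ACT TAT AAG ACT TAC ATG GCA CAA TGG TAG AGC CCA ATA CCT ATT CCC — ATG at 17, stop TAG at 29 → 15 nt.
Frame 3: CTT ATA AGA CTT ACA TGG CAC AAT GGT AGA GCC CAA TAC CTA TTC CCG — no ATG→stop ORF.
Largest ORF found is 5 codons < 7, so no.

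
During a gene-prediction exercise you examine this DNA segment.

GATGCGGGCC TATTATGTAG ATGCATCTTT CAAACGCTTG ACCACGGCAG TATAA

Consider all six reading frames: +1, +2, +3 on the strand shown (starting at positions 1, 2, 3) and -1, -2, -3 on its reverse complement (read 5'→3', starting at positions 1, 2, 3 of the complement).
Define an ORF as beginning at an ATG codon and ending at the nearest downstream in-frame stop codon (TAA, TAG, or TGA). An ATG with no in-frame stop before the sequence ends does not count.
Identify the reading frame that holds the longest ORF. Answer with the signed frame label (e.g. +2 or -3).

+2

Reverse complement (5'→3'): TTATACTGCCGTGGTCAAGCGTTTGAAAGATGCATCTACATAATAGGCCCGCATC
Frame +1: GAT GCG GGC CTA TTA TGT AGA TGC ATC TTT CAA ACG CTT GAC CAC GGC AGT ATA — no ATG→stop ORF.
Frame +2: ATG CGG GCC TAT TAT GTA GAT GCA TCT TTC AAA CGC TTG ACC ACG GCA GTA TAA — ATG at 2, stop TAA at 53 → 54 nt.
Frame +3: TGC GGG CCT ATT ATG TAG ATG CAT CTT TCA AAC GCT TGA CCA CGG CAG TAT — ATG at 15, stop TAG at 18 → 6 nt; ATG at 21, stop TGA at 39 → 21 nt.
Frame -1: TTA TAC TGC CGT GGT CAA GCG TTT GAA AGA TGC ATC TAC ATA ATA GGC CCG CAT — no ATG→stop ORF.
Frame -2: TAT ACT GCC GTG GTC AAG CGT TTG AAA GAT GCA TCT ACA TAA TAG GCC CGC ATC — no ATG→stop ORF.
Frame -3: ATA CTG CCG TGG TCA AGC GTT TGA AAG ATG CAT CTA CAT AAT AGG CCC GCA — no ATG→stop ORF.
Longest ORF is 54 nt in frame +2 (positions 2–55).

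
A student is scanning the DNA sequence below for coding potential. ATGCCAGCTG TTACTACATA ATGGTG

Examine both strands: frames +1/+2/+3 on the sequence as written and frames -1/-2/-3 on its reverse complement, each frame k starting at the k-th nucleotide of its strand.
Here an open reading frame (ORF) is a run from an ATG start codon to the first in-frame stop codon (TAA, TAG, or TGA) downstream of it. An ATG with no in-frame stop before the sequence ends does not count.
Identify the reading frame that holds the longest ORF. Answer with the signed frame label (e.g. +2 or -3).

+1

Reverse complement (5'→3'): CACCATTATGTAGTAACAGCTGGCAT
Frame +1: ATG CCA GCT GTT ACT ACA TAA TGG — ATG at 1, stop TAA at 19 → 21 nt.
Frame +2: TGC CAG CTG TTA CTA CAT AAT GGT — no ATG→stop ORF.
Frame +3: GCC AGC TGT TAC TAC ATA ATG GTG — no ATG→stop ORF.
Frame -1: CAC CAT TAT GTA GTA ACA GCT GGC — no ATG→stop ORF.
Frame -2: ACC ATT ATG TAG TAA CAG CTG GCA — ATG at 8, stop TAG at 11 → 6 nt.
Frame -3: CCA TTA TGT AGT AAC AGC TGG CAT — no ATG→stop ORF.
Longest ORF is 21 nt in frame +1 (positions 1–21).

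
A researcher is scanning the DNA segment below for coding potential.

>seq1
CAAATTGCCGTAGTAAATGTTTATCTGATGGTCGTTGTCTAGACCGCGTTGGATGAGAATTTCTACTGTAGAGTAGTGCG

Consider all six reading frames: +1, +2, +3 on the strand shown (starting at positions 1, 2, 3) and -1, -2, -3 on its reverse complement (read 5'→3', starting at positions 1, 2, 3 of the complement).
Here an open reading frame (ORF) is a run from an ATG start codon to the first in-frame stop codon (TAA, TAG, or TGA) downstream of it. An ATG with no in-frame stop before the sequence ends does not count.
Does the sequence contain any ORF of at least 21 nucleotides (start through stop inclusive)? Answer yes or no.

yes

Reverse complement (5'→3'): CGCACTACTCTACAGTAGAAATTCTCATCCAACGCGGTCTAGACAACGACCATCAGATAAACATTTACTACGGCAATTTG
Frame +1: CAA ATT GCC GTA GTA AAT GTT TAT CTG ATG GTC GTT GTC TAG ACC GCG TTG GAT GAG AAT TTC TAC TGT AGA GTA GTG — ATG at 28, stop TAG at 40 → 15 nt.
Frame +2: AAA TTG CCG TAG TAA ATG TTT ATC TGA TGG TCG TTG TCT AGA CCG CGT TGG ATG AGA ATT TCT ACT GTA GAG TAG TGC — ATG at 17, stop TGA at 26 → 12 nt; ATG at 53, stop TAG at 74 → 24 nt.
Frame +3: AAT TGC CGT AGT AAA TGT TTA TCT GAT GGT CGT TGT CTA GAC CGC GTT GGA TGA GAA TTT CTA CTG TAG AGT AGT GCG — no ATG→stop ORF.
Frame -1: CGC ACT ACT CTA CAG TAG AAA TTC TCA TCC AAC GCG GTC TAG ACA ACG ACC ATC AGA TAA ACA TTT ACT ACG GCA ATT — no ATG→stop ORF.
Frame -2: GCA CTA CTC TAC AGT AGA AAT TCT CAT CCA ACG CGG TCT AGA CAA CGA CCA TCA GAT AAA CAT TTA CTA CGG CAA TTT — no ATG→stop ORF.
Frame -3: CAC TAC TCT ACA GTA GAA ATT CTC ATC CAA CGC GGT CTA GAC AAC GAC CAT CAG ATA AAC ATT TAC TAC GGC AAT TTG — no ATG→stop ORF.
Frame +2 has an ORF of 24 nucleotides (positions 53–76) ≥ 21, so yes.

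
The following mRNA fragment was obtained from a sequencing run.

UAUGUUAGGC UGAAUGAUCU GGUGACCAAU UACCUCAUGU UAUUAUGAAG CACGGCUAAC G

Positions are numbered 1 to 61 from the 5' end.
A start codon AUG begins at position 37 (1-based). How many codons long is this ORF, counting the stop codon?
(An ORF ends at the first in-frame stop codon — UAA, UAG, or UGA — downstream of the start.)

4

Codons from position 37: AUG (37–39), UUA (40–42), UUA (43–45), UGA (46–48).
UGA is the first in-frame stop; that's 4 codons including the stop.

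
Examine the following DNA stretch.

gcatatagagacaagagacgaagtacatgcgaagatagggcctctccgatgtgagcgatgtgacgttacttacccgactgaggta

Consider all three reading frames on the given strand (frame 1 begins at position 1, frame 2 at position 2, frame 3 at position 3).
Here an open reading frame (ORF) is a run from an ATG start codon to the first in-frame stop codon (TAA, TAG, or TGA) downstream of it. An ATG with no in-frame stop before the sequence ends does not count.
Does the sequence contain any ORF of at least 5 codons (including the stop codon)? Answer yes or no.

no

Frame 1: GCA TAT AGA GAC AAG AGA CGA AGT ACA TGC GAA GAT AGG GCC TCT CCG ATG TGA GCG ATG TGA CGT TAC TTA CCC GAC TGA GGT — ATG at 49, stop TGA at 52 → 6 nt; ATG at 58, stop TGA at 61 → 6 nt.
Frame 2: CAT ATA GAG ACA AGA GAC GAA GTA CAT GCG AAG ATA GGG CCT CTC CGA TGT GAG CGA TGT GAC GTT ACT TAC CCG ACT GAG GTA — no ATG→stop ORF.
Frame 3: ATA TAG AGA CAA GAG ACG AAG TAC ATG CGA AGA TAG GGC CTC TCC GAT GTG AGC GAT GTG ACG TTA CTT ACC CGA CTG AGG — ATG at 27, stop TAG at 36 → 12 nt.
Largest ORF found is 4 codons < 5, so no.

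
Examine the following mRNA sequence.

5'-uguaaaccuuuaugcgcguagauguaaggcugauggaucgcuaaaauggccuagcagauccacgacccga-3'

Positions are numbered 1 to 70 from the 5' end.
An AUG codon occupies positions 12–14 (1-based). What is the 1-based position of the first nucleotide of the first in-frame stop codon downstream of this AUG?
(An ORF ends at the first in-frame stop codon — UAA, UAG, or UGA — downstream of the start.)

42

Codons from position 12: AUG (12–14), CGC (15–17), GUA (18–20), GAU (21–23), GUA (24–26), AGG (27–29), CUG (30–32), AUG (33–35), GAU (36–38), CGC (39–41), UAA (42–44).
UAA is a stop codon; it begins at position 42.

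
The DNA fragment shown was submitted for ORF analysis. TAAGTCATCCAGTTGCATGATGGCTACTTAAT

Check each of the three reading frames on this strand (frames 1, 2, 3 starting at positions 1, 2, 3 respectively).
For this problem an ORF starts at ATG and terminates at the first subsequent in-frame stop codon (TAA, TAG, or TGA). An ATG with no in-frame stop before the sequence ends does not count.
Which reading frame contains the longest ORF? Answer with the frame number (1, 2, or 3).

Frame 1: TAA GTC ATC CAG TTG CAT GAT GGC TAC TTA — no ATG→stop ORF.
Frame 2: AAG TCA TCC AGT TGC ATG ATG GCT ACT TAA — ATG at 17, stop TAA at 29 → 15 nt; ATG at 20, stop TAA at 29 → 12 nt.
Frame 3: AGT CAT CCA GTT GCA TGA TGG CTA CTT AAT — no ATG→stop ORF.
Longest ORF is 15 nt in frame 2 (positions 17–31).

2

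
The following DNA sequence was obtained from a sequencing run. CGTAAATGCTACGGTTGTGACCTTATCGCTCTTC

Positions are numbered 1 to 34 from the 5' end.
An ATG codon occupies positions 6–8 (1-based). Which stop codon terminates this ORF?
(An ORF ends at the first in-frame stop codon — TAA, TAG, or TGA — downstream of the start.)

TGA

Codons from position 6: ATG (6–8), CTA (9–11), CGG (12–14), TTG (15–17), TGA (18–20).
The first in-frame stop codon is TGA.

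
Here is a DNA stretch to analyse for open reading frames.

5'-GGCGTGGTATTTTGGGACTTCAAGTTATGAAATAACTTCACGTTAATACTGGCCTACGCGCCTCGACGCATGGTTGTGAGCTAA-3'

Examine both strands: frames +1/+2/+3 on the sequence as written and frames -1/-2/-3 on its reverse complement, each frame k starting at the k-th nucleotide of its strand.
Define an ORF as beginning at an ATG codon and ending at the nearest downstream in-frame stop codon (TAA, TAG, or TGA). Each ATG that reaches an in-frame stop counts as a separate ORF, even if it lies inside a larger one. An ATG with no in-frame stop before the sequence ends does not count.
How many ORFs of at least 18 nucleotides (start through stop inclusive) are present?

Reverse complement (5'→3'): TTAGCTCACAACCATGCGTCGAGGCGCGTAGGCCAGTATTAACGTGAAGTTATTTCATAACTTGAAGTCCCAAAATACCACGCC
Frame +1: GGC GTG GTA TTT TGG GAC TTC AAG TTA TGA AAT AAC TTC ACG TTA ATA CTG GCC TAC GCG CCT CGA CGC ATG GTT GTG AGC TAA — ATG at 70, stop TAA at 82 → 15 nt.
Frame +2: GCG TGG TAT TTT GGG ACT TCA AGT TAT GAA ATA ACT TCA CGT TAA TAC TGG CCT ACG CGC CTC GAC GCA TGG TTG TGA GCT — no ATG→stop ORF.
Frame +3: CGT GGT ATT TTG GGA CTT CAA GTT ATG AAA TAA CTT CAC GTT AAT ACT GGC CTA CGC GCC TCG ACG CAT GGT TGT GAG CTA — ATG at 27, stop TAA at 33 → 9 nt.
Frame -1: TTA GCT CAC AAC CAT GCG TCG AGG CGC GTA GGC CAG TAT TAA CGT GAA GTT ATT TCA TAA CTT GAA GTC CCA AAA TAC CAC GCC — no ATG→stop ORF.
Frame -2: TAG CTC ACA ACC ATG CGT CGA GGC GCG TAG GCC AGT ATT AAC GTG AAG TTA TTT CAT AAC TTG AAG TCC CAA AAT ACC ACG — ATG at 14, stop TAG at 29 → 18 nt.
Frame -3: AGC TCA CAA CCA TGC GTC GAG GCG CGT AGG CCA GTA TTA ACG TGA AGT TAT TTC ATA ACT TGA AGT CCC AAA ATA CCA CGC — no ATG→stop ORF.
ORFs ≥ 18 nucleotides: frame -2 14–31 (18 nucleotides). Count = 1.

1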